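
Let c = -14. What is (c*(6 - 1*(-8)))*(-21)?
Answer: 4116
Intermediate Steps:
(c*(6 - 1*(-8)))*(-21) = -14*(6 - 1*(-8))*(-21) = -14*(6 + 8)*(-21) = -14*14*(-21) = -196*(-21) = 4116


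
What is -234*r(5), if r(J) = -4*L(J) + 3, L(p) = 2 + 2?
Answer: 3042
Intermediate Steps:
L(p) = 4
r(J) = -13 (r(J) = -4*4 + 3 = -16 + 3 = -13)
-234*r(5) = -234*(-13) = 3042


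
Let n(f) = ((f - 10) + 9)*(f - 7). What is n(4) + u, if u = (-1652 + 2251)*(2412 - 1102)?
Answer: 784681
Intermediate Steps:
n(f) = (-1 + f)*(-7 + f) (n(f) = ((-10 + f) + 9)*(-7 + f) = (-1 + f)*(-7 + f))
u = 784690 (u = 599*1310 = 784690)
n(4) + u = (7 + 4**2 - 8*4) + 784690 = (7 + 16 - 32) + 784690 = -9 + 784690 = 784681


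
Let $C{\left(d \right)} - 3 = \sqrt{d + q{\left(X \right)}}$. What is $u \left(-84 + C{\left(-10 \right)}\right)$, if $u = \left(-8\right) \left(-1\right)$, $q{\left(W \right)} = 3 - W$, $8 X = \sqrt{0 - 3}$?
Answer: $-648 + 2 \sqrt{-112 - 2 i \sqrt{3}} \approx -647.67 - 21.169 i$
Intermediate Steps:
$X = \frac{i \sqrt{3}}{8}$ ($X = \frac{\sqrt{0 - 3}}{8} = \frac{\sqrt{-3}}{8} = \frac{i \sqrt{3}}{8} \approx 0.21651 i$)
$u = 8$
$C{\left(d \right)} = 3 + \sqrt{3 + d - \frac{i \sqrt{3}}{8}}$ ($C{\left(d \right)} = 3 + \sqrt{d + \left(3 - \frac{i \sqrt{3}}{8}\right)} = 3 + \sqrt{3 + d - \frac{i \sqrt{3}}{8}}$)
$u \left(-84 + C{\left(-10 \right)}\right) = 8 \left(-84 + \left(3 + \frac{\sqrt{48 + 16 \left(-10\right) - 2 i \sqrt{3}}}{4}\right)\right) = 8 \left(-84 + \left(3 + \frac{\sqrt{48 - 160 - 2 i \sqrt{3}}}{4}\right)\right) = 8 \left(-84 + \left(3 + \frac{\sqrt{-112 - 2 i \sqrt{3}}}{4}\right)\right) = 8 \left(-81 + \frac{\sqrt{-112 - 2 i \sqrt{3}}}{4}\right) = -648 + 2 \sqrt{-112 - 2 i \sqrt{3}}$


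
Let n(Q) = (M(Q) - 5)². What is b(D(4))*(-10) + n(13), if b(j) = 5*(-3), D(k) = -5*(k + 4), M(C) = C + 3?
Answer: 271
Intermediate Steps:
M(C) = 3 + C
D(k) = -20 - 5*k (D(k) = -5*(4 + k) = -20 - 5*k)
n(Q) = (-2 + Q)² (n(Q) = ((3 + Q) - 5)² = (-2 + Q)²)
b(j) = -15
b(D(4))*(-10) + n(13) = -15*(-10) + (-2 + 13)² = 150 + 11² = 150 + 121 = 271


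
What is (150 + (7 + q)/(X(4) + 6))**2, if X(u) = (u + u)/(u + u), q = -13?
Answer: 1089936/49 ≈ 22244.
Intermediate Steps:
X(u) = 1 (X(u) = (2*u)/((2*u)) = (2*u)*(1/(2*u)) = 1)
(150 + (7 + q)/(X(4) + 6))**2 = (150 + (7 - 13)/(1 + 6))**2 = (150 - 6/7)**2 = (1044/7)**2 = 1089936/49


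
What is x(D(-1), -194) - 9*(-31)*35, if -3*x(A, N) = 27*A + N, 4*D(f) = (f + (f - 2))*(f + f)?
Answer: 29435/3 ≈ 9811.7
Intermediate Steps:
D(f) = f*(-2 + 2*f)/2 (D(f) = ((f + (f - 2))*(f + f))/4 = ((f + (-2 + f))*(2*f))/4 = ((-2 + 2*f)*(2*f))/4 = (2*f*(-2 + 2*f))/4 = f*(-2 + 2*f)/2)
x(A, N) = -9*A - N/3 (x(A, N) = -(27*A + N)/3 = -(N + 27*A)/3 = -9*A - N/3)
x(D(-1), -194) - 9*(-31)*35 = (-(-9)*(-1 - 1) - ⅓*(-194)) - 9*(-31)*35 = (-(-9)*(-2) + 194/3) - (-279)*35 = (-9*2 + 194/3) - 1*(-9765) = (-18 + 194/3) + 9765 = 140/3 + 9765 = 29435/3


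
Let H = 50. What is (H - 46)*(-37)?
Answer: -148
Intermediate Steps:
(H - 46)*(-37) = (50 - 46)*(-37) = 4*(-37) = -148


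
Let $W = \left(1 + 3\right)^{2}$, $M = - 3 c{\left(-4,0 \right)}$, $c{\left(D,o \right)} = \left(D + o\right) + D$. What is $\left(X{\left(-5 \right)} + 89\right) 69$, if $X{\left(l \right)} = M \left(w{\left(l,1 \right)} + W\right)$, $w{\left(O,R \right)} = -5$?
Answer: $24357$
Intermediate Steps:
$c{\left(D,o \right)} = o + 2 D$
$M = 24$ ($M = - 3 \left(0 + 2 \left(-4\right)\right) = - 3 \left(0 - 8\right) = \left(-3\right) \left(-8\right) = 24$)
$W = 16$ ($W = 4^{2} = 16$)
$X{\left(l \right)} = 264$ ($X{\left(l \right)} = 24 \left(-5 + 16\right) = 24 \cdot 11 = 264$)
$\left(X{\left(-5 \right)} + 89\right) 69 = \left(264 + 89\right) 69 = 353 \cdot 69 = 24357$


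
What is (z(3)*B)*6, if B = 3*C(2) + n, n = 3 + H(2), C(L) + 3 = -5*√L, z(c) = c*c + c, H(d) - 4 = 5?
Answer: 216 - 1080*√2 ≈ -1311.4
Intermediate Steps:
H(d) = 9 (H(d) = 4 + 5 = 9)
z(c) = c + c² (z(c) = c² + c = c + c²)
C(L) = -3 - 5*√L
n = 12 (n = 3 + 9 = 12)
B = 3 - 15*√2 (B = 3*(-3 - 5*√2) + 12 = (-9 - 15*√2) + 12 = 3 - 15*√2 ≈ -18.213)
(z(3)*B)*6 = ((3*(1 + 3))*(3 - 15*√2))*6 = ((3*4)*(3 - 15*√2))*6 = (12*(3 - 15*√2))*6 = (36 - 180*√2)*6 = 216 - 1080*√2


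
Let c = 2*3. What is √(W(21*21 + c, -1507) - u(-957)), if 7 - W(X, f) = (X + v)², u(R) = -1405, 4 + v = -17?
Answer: 4*I*√11254 ≈ 424.34*I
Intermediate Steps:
v = -21 (v = -4 - 17 = -21)
c = 6
W(X, f) = 7 - (-21 + X)² (W(X, f) = 7 - (X - 21)² = 7 - (-21 + X)²)
√(W(21*21 + c, -1507) - u(-957)) = √((7 - (-21 + (21*21 + 6))²) - 1*(-1405)) = √((7 - (-21 + (441 + 6))²) + 1405) = √((7 - (-21 + 447)²) + 1405) = √((7 - 1*426²) + 1405) = √((7 - 1*181476) + 1405) = √((7 - 181476) + 1405) = √(-181469 + 1405) = √(-180064) = 4*I*√11254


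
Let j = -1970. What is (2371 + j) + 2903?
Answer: 3304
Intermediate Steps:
(2371 + j) + 2903 = (2371 - 1970) + 2903 = 401 + 2903 = 3304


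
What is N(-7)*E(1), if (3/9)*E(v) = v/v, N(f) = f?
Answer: -21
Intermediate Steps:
E(v) = 3 (E(v) = 3*(v/v) = 3*1 = 3)
N(-7)*E(1) = -7*3 = -21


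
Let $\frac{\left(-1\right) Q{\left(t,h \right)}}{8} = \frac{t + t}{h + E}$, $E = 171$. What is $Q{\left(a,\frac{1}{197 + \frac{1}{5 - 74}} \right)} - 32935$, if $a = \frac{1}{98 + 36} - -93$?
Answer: $- \frac{5130262356913}{155728167} \approx -32944.0$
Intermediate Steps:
$a = \frac{12463}{134}$ ($a = \frac{1}{134} + 93 = \frac{12463}{134} \approx 93.007$)
$Q{\left(t,h \right)} = - \frac{16 t}{171 + h}$ ($Q{\left(t,h \right)} = - 8 \frac{t + t}{h + 171} = - 8 \frac{2 t}{171 + h} = - \frac{16 t}{171 + h}$)
$Q{\left(a,\frac{1}{197 + \frac{1}{5 - 74}} \right)} - 32935 = \left(-16\right) \frac{12463}{134} \frac{1}{171 + \frac{1}{197 + \frac{1}{5 - 74}}} - 32935 = \left(-16\right) \frac{12463}{134} \frac{1}{171 + \frac{1}{197 + \frac{1}{-69}}} - 32935 = \left(-16\right) \frac{12463}{134} \frac{1}{171 + \frac{1}{197 - \frac{1}{69}}} - 32935 = \left(-16\right) \frac{12463}{134} \frac{1}{171 + \frac{1}{\frac{13592}{69}}} - 32935 = \left(-16\right) \frac{12463}{134} \frac{1}{171 + \frac{69}{13592}} - 32935 = \left(-16\right) \frac{12463}{134} \frac{1}{\frac{2324301}{13592}} - 32935 = \left(-16\right) \frac{12463}{134} \cdot \frac{13592}{2324301} - 32935 = - \frac{1355176768}{155728167} - 32935 = - \frac{5130262356913}{155728167}$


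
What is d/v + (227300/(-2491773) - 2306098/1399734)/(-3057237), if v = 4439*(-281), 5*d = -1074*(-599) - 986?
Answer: -9926509737010038397177/96381897698417812336737 ≈ -0.10299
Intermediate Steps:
d = 128468 (d = (-1074*(-599) - 986)/5 = (643326 - 986)/5 = (⅕)*642340 = 128468)
v = -1247359
d/v + (227300/(-2491773) - 2306098/1399734)/(-3057237) = 128468/(-1247359) + (227300/(-2491773) - 2306098/1399734)/(-3057237) = 128468*(-1/1247359) + (227300*(-1/2491773) - 2306098*1/1399734)*(-1/3057237) = -128468/1247359 + (-227300/2491773 - 1153049/699867)*(-1/3057237) = -128468/1247359 - 1010738711659/581303231397*(-1/3057237) = -128468/1247359 + 1010738711659/1777181747246470089 = -9926509737010038397177/96381897698417812336737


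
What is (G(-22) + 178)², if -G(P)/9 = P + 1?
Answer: 134689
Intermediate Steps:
G(P) = -9 - 9*P (G(P) = -9*(P + 1) = -9*(1 + P) = -9 - 9*P)
(G(-22) + 178)² = ((-9 - 9*(-22)) + 178)² = ((-9 + 198) + 178)² = (189 + 178)² = 367² = 134689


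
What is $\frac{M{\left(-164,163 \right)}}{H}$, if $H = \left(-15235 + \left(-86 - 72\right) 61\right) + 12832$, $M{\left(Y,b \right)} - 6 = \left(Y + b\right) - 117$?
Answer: $\frac{112}{12041} \approx 0.0093016$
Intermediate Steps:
$M{\left(Y,b \right)} = -111 + Y + b$ ($M{\left(Y,b \right)} = 6 - \left(117 - Y - b\right) = 6 + \left(-117 + Y + b\right) = -111 + Y + b$)
$H = -12041$ ($H = \left(-15235 - 9638\right) + 12832 = -24873 + 12832 = -12041$)
$\frac{M{\left(-164,163 \right)}}{H} = \frac{-111 - 164 + 163}{-12041} = \left(-112\right) \left(- \frac{1}{12041}\right) = \frac{112}{12041}$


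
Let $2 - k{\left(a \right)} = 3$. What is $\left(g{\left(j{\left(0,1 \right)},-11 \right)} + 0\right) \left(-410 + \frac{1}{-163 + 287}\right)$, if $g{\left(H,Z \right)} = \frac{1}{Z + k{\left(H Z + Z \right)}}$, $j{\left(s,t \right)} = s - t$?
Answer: $\frac{50839}{1488} \approx 34.166$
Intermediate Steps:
$k{\left(a \right)} = -1$ ($k{\left(a \right)} = 2 - 3 = -1$)
$g{\left(H,Z \right)} = \frac{1}{-1 + Z}$ ($g{\left(H,Z \right)} = \frac{1}{Z - 1} = \frac{1}{-1 + Z}$)
$\left(g{\left(j{\left(0,1 \right)},-11 \right)} + 0\right) \left(-410 + \frac{1}{-163 + 287}\right) = \left(\frac{1}{-1 - 11} + 0\right) \left(-410 + \frac{1}{-163 + 287}\right) = \left(\frac{1}{-12} + 0\right) \left(-410 + \frac{1}{124}\right) = \left(- \frac{1}{12} + 0\right) \left(-410 + \frac{1}{124}\right) = \left(- \frac{1}{12}\right) \left(- \frac{50839}{124}\right) = \frac{50839}{1488}$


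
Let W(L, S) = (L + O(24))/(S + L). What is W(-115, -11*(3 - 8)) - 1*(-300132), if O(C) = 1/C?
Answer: 432192839/1440 ≈ 3.0013e+5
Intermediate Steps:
W(L, S) = (1/24 + L)/(L + S) (W(L, S) = (L + 1/24)/(S + L) = (L + 1/24)/(L + S) = (1/24 + L)/(L + S))
W(-115, -11*(3 - 8)) - 1*(-300132) = (1/24 - 115)/(-115 - 11*(3 - 8)) - 1*(-300132) = -2759/24/(-115 - 11*(-5)) + 300132 = -2759/24/(-115 + 55) + 300132 = -2759/24/(-60) + 300132 = -1/60*(-2759/24) + 300132 = 2759/1440 + 300132 = 432192839/1440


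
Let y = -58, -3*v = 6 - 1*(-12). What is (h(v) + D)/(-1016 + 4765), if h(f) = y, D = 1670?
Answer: 1612/3749 ≈ 0.42998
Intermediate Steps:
v = -6 (v = -(6 - 1*(-12))/3 = -(6 + 12)/3 = -⅓*18 = -6)
h(f) = -58
(h(v) + D)/(-1016 + 4765) = (-58 + 1670)/(-1016 + 4765) = 1612/3749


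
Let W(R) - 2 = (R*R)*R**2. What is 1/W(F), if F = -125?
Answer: 1/244140627 ≈ 4.0960e-9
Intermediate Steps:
W(R) = 2 + R**4 (W(R) = 2 + (R*R)*R**2 = 2 + R**2*R**2 = 2 + R**4)
1/W(F) = 1/(2 + (-125)**4) = 1/(2 + 244140625) = 1/244140627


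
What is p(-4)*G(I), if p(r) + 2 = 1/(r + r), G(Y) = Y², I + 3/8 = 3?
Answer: -7497/512 ≈ -14.643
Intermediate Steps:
I = 21/8 (I = -3/8 + 3 = 21/8 ≈ 2.6250)
p(r) = -2 + 1/(2*r) (p(r) = -2 + 1/(r + r) = -2 + 1/(2*r))
p(-4)*G(I) = (-2 + (½)/(-4))*(21/8)² = (-2 + (½)*(-¼))*(441/64) = (-2 - ⅛)*(441/64) = -17/8*441/64 = -7497/512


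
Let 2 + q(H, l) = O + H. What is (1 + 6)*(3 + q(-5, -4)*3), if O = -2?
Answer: -168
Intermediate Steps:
q(H, l) = -4 + H (q(H, l) = -2 + (-2 + H) = -4 + H)
(1 + 6)*(3 + q(-5, -4)*3) = (1 + 6)*(3 + (-4 - 5)*3) = 7*(3 - 9*3) = 7*(3 - 27) = 7*(-24) = -168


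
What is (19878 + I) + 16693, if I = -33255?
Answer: 3316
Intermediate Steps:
(19878 + I) + 16693 = (19878 - 33255) + 16693 = -13377 + 16693 = 3316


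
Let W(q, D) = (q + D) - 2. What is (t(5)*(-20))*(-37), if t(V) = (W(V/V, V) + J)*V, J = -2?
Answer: 7400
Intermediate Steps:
W(q, D) = -2 + D + q (W(q, D) = (D + q) - 2 = -2 + D + q)
t(V) = V*(-3 + V) (t(V) = ((-2 + V + V/V) - 2)*V = ((-2 + V + 1) - 2)*V = ((-1 + V) - 2)*V = (-3 + V)*V = V*(-3 + V))
(t(5)*(-20))*(-37) = ((5*(-3 + 5))*(-20))*(-37) = ((5*2)*(-20))*(-37) = (10*(-20))*(-37) = -200*(-37) = 7400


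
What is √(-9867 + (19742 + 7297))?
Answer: 18*√53 ≈ 131.04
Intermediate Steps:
√(-9867 + (19742 + 7297)) = √(-9867 + 27039) = √17172 = 18*√53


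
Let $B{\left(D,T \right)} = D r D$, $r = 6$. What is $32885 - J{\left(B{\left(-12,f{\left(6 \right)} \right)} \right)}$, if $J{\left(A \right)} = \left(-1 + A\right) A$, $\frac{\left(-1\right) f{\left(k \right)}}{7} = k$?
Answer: $-712747$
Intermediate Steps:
$f{\left(k \right)} = - 7 k$
$B{\left(D,T \right)} = 6 D^{2}$ ($B{\left(D,T \right)} = D 6 D = 6 D D = 6 D^{2}$)
$J{\left(A \right)} = A \left(-1 + A\right)$
$32885 - J{\left(B{\left(-12,f{\left(6 \right)} \right)} \right)} = 32885 - 6 \left(-12\right)^{2} \left(-1 + 6 \left(-12\right)^{2}\right) = 32885 - 6 \cdot 144 \left(-1 + 6 \cdot 144\right) = 32885 - 864 \left(-1 + 864\right) = 32885 - 864 \cdot 863 = 32885 - 745632 = -712747$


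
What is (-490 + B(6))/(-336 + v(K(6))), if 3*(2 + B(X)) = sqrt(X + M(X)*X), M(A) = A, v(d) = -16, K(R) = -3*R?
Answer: 123/88 - sqrt(42)/1056 ≈ 1.3916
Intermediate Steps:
B(X) = -2 + sqrt(X + X**2)/3 (B(X) = -2 + sqrt(X + X*X)/3 = -2 + sqrt(X + X**2)/3)
(-490 + B(6))/(-336 + v(K(6))) = (-490 + (-2 + sqrt(6*(1 + 6))/3))/(-336 - 16) = (-490 + (-2 + sqrt(6*7)/3))/(-352) = (-490 + (-2 + sqrt(42)/3))*(-1/352) = (-492 + sqrt(42)/3)*(-1/352) = 123/88 - sqrt(42)/1056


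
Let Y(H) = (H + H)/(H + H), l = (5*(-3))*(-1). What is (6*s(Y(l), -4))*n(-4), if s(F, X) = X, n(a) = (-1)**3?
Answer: 24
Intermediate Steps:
n(a) = -1
l = 15 (l = -15*(-1) = 15)
Y(H) = 1 (Y(H) = (2*H)/((2*H)) = (2*H)*(1/(2*H)) = 1)
(6*s(Y(l), -4))*n(-4) = (6*(-4))*(-1) = -24*(-1) = 24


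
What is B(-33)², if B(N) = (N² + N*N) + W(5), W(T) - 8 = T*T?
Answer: 4888521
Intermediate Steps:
W(T) = 8 + T² (W(T) = 8 + T*T = 8 + T²)
B(N) = 33 + 2*N² (B(N) = (N² + N*N) + (8 + 5²) = (N² + N²) + (8 + 25) = 2*N² + 33 = 33 + 2*N²)
B(-33)² = (33 + 2*(-33)²)² = (33 + 2*1089)² = (33 + 2178)² = 2211² = 4888521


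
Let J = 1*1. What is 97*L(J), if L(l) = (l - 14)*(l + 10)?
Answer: -13871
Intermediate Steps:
J = 1
L(l) = (-14 + l)*(10 + l)
97*L(J) = 97*(-140 + 1² - 4*1) = 97*(-140 + 1 - 4) = 97*(-143) = -13871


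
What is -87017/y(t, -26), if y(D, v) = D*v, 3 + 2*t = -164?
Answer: -87017/2171 ≈ -40.082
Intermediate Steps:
t = -167/2 (t = -3/2 + (½)*(-164) = -3/2 - 82 = -167/2 ≈ -83.500)
-87017/y(t, -26) = -87017/((-167/2*(-26))) = -87017/2171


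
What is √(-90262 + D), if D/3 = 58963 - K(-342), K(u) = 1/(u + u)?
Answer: √1125804549/114 ≈ 294.32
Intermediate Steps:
K(u) = 1/(2*u)
D = 40330693/228 (D = 3*(58963 - 1/(2*(-342))) = 3*(58963 - (-1)/(2*342)) = 3*(58963 - 1*(-1/684)) = 3*(58963 + 1/684) = 3*(40330693/684) = 40330693/228 ≈ 1.7689e+5)
√(-90262 + D) = √(-90262 + 40330693/228) = √(19750957/228) = √1125804549/114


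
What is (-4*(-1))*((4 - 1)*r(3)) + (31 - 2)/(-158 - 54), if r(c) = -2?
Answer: -5117/212 ≈ -24.137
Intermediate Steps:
(-4*(-1))*((4 - 1)*r(3)) + (31 - 2)/(-158 - 54) = (-4*(-1))*((4 - 1)*(-2)) + (31 - 2)/(-158 - 54) = 4*(3*(-2)) + 29/(-212) = 4*(-6) + 29*(-1/212) = -24 - 29/212 = -5117/212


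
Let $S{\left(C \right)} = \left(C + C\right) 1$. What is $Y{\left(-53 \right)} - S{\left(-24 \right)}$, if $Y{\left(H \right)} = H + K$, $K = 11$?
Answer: $6$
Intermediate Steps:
$S{\left(C \right)} = 2 C$ ($S{\left(C \right)} = 2 C 1 = 2 C$)
$Y{\left(H \right)} = 11 + H$ ($Y{\left(H \right)} = H + 11 = 11 + H$)
$Y{\left(-53 \right)} - S{\left(-24 \right)} = \left(11 - 53\right) - 2 \left(-24\right) = -42 - -48 = -42 + 48 = 6$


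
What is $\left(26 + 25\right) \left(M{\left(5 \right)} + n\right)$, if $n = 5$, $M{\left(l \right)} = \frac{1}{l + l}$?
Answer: $\frac{2601}{10} \approx 260.1$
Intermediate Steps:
$M{\left(l \right)} = \frac{1}{2 l}$
$\left(26 + 25\right) \left(M{\left(5 \right)} + n\right) = \left(26 + 25\right) \left(\frac{1}{2 \cdot 5} + 5\right) = 51 \left(\frac{1}{2} \cdot \frac{1}{5} + 5\right) = 51 \left(\frac{1}{10} + 5\right) = 51 \cdot \frac{51}{10} = \frac{2601}{10}$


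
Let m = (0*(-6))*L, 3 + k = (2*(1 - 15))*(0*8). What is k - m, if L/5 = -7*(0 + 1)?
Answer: -3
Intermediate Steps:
L = -35 (L = 5*(-7*(0 + 1)) = 5*(-7*1) = 5*(-7) = -35)
k = -3 (k = -3 + (2*(1 - 15))*(0*8) = -3 + (2*(-14))*0 = -3 - 28*0 = -3 + 0 = -3)
m = 0 (m = (0*(-6))*(-35) = 0*(-35) = 0)
k - m = -3 - 1*0 = -3 + 0 = -3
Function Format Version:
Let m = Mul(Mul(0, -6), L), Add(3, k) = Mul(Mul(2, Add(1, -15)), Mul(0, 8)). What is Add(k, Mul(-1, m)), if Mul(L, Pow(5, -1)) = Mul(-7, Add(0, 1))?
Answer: -3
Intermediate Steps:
L = -35 (L = Mul(5, Mul(-7, Add(0, 1))) = Mul(5, Mul(-7, 1)) = Mul(5, -7) = -35)
k = -3 (k = Add(-3, Mul(Mul(2, Add(1, -15)), Mul(0, 8))) = Add(-3, Mul(Mul(2, -14), 0)) = Add(-3, Mul(-28, 0)) = Add(-3, 0) = -3)
m = 0 (m = Mul(Mul(0, -6), -35) = Mul(0, -35) = 0)
Add(k, Mul(-1, m)) = Add(-3, Mul(-1, 0)) = Add(-3, 0) = -3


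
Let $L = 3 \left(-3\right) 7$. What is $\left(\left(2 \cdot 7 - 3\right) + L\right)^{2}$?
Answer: $2704$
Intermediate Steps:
$L = -63$ ($L = \left(-9\right) 7 = -63$)
$\left(\left(2 \cdot 7 - 3\right) + L\right)^{2} = \left(\left(2 \cdot 7 - 3\right) - 63\right)^{2} = \left(\left(14 - 3\right) - 63\right)^{2} = \left(11 - 63\right)^{2} = \left(-52\right)^{2} = 2704$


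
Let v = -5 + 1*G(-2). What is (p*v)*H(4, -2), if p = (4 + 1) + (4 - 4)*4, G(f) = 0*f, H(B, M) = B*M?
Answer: 200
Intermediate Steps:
G(f) = 0
v = -5 (v = -5 + 1*0 = -5 + 0 = -5)
p = 5 (p = 5 + 0*4 = 5 + 0 = 5)
(p*v)*H(4, -2) = (5*(-5))*(4*(-2)) = -25*(-8) = 200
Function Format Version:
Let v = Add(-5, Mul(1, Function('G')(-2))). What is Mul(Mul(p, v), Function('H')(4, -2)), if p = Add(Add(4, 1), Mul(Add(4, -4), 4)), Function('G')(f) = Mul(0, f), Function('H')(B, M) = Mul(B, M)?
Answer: 200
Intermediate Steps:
Function('G')(f) = 0
v = -5 (v = Add(-5, Mul(1, 0)) = Add(-5, 0) = -5)
p = 5 (p = Add(5, Mul(0, 4)) = Add(5, 0) = 5)
Mul(Mul(p, v), Function('H')(4, -2)) = Mul(Mul(5, -5), Mul(4, -2)) = Mul(-25, -8) = 200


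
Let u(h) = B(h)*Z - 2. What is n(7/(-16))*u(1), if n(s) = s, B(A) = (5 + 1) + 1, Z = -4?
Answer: 105/8 ≈ 13.125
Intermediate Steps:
B(A) = 7 (B(A) = 6 + 1 = 7)
u(h) = -30 (u(h) = 7*(-4) - 2 = -28 - 2 = -30)
n(7/(-16))*u(1) = (7/(-16))*(-30) = (7*(-1/16))*(-30) = -7/16*(-30) = 105/8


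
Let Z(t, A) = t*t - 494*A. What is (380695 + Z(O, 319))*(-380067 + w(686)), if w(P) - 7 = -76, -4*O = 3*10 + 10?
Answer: -84849776424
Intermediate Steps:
O = -10 (O = -(3*10 + 10)/4 = -(30 + 10)/4 = -1/4*40 = -10)
w(P) = -69 (w(P) = 7 - 76 = -69)
Z(t, A) = t**2 - 494*A
(380695 + Z(O, 319))*(-380067 + w(686)) = (380695 + ((-10)**2 - 494*319))*(-380067 - 69) = (380695 + (100 - 157586))*(-380136) = (380695 - 157486)*(-380136) = 223209*(-380136) = -84849776424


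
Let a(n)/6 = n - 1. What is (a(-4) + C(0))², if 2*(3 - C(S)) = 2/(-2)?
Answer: 2809/4 ≈ 702.25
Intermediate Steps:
a(n) = -6 + 6*n (a(n) = 6*(n - 1) = 6*(-1 + n) = -6 + 6*n)
C(S) = 7/2 (C(S) = 3 - 1/(-2) = 3 - (-1)/2 = 3 - ½*(-1) = 3 + ½ = 7/2)
(a(-4) + C(0))² = ((-6 + 6*(-4)) + 7/2)² = ((-6 - 24) + 7/2)² = (-30 + 7/2)² = (-53/2)² = 2809/4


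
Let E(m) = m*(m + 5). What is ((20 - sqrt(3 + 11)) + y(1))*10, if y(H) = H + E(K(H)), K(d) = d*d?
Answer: 270 - 10*sqrt(14) ≈ 232.58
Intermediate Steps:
K(d) = d**2
E(m) = m*(5 + m)
y(H) = H + H**2*(5 + H**2)
((20 - sqrt(3 + 11)) + y(1))*10 = ((20 - sqrt(3 + 11)) + 1*(1 + 1*(5 + 1**2)))*10 = ((20 - sqrt(14)) + 1*(1 + 1*(5 + 1)))*10 = ((20 - sqrt(14)) + 1*(1 + 1*6))*10 = ((20 - sqrt(14)) + 1*(1 + 6))*10 = ((20 - sqrt(14)) + 1*7)*10 = ((20 - sqrt(14)) + 7)*10 = (27 - sqrt(14))*10 = 270 - 10*sqrt(14)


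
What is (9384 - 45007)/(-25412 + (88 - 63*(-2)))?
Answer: 35623/25198 ≈ 1.4137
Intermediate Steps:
(9384 - 45007)/(-25412 + (88 - 63*(-2))) = -35623/(-25412 + (88 + 126)) = -35623/(-25412 + 214) = -35623/(-25198) = -35623*(-1/25198) = 35623/25198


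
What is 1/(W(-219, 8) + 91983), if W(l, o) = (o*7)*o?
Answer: 1/92431 ≈ 1.0819e-5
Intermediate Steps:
W(l, o) = 7*o² (W(l, o) = (7*o)*o = 7*o²)
1/(W(-219, 8) + 91983) = 1/(7*8² + 91983) = 1/(7*64 + 91983) = 1/(448 + 91983) = 1/92431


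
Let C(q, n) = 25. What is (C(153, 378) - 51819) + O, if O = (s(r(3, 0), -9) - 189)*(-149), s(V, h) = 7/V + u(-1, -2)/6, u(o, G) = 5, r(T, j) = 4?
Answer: -288215/12 ≈ -24018.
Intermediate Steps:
s(V, h) = ⅚ + 7/V (s(V, h) = 7/V + 5/6 = 7/V + 5*(⅙) = 7/V + ⅚ = ⅚ + 7/V)
O = 333313/12 (O = ((⅚ + 7/4) - 189)*(-149) = (31/12 - 189)*(-149) = -2237/12*(-149) = 333313/12 ≈ 27776.)
(C(153, 378) - 51819) + O = (25 - 51819) + 333313/12 = -51794 + 333313/12 = -288215/12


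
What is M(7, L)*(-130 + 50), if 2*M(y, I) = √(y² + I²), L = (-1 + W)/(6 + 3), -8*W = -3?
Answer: -5*√254041/9 ≈ -280.01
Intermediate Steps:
W = 3/8 (W = -⅛*(-3) = 3/8 ≈ 0.37500)
L = -5/72 (L = (-1 + 3/8)/(6 + 3) = -5/8/9 = -5/8*⅑ = -5/72 ≈ -0.069444)
M(y, I) = √(I² + y²)/2 (M(y, I) = √(y² + I²)/2 = √(I² + y²)/2)
M(7, L)*(-130 + 50) = (√((-5/72)² + 7²)/2)*(-130 + 50) = (√(25/5184 + 49)/2)*(-80) = (√(254041/5184)/2)*(-80) = ((√254041/72)/2)*(-80) = (√254041/144)*(-80) = -5*√254041/9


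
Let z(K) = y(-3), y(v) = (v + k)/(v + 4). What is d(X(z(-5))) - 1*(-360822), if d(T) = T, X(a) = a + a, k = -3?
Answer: 360810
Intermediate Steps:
y(v) = (-3 + v)/(4 + v) (y(v) = (v - 3)/(v + 4) = (-3 + v)/(4 + v))
z(K) = -6 (z(K) = (-3 - 3)/(4 - 3) = -6/1 = 1*(-6) = -6)
X(a) = 2*a
d(X(z(-5))) - 1*(-360822) = 2*(-6) - 1*(-360822) = -12 + 360822 = 360810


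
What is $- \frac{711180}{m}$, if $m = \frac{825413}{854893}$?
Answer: $- \frac{607982803740}{825413} \approx -7.3658 \cdot 10^{5}$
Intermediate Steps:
$m = \frac{825413}{854893}$ ($m = 825413 \cdot \frac{1}{854893} = \frac{825413}{854893} \approx 0.96552$)
$- \frac{711180}{m} = - \frac{711180}{\frac{825413}{854893}} = \left(-711180\right) \frac{854893}{825413} = - \frac{607982803740}{825413}$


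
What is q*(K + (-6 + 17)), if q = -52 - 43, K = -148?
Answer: 13015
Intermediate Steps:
q = -95
q*(K + (-6 + 17)) = -95*(-148 + (-6 + 17)) = -95*(-148 + 11) = -95*(-137) = 13015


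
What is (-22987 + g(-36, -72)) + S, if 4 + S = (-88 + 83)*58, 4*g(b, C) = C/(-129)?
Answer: -1001077/43 ≈ -23281.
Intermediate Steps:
g(b, C) = -C/516 (g(b, C) = (C/(-129))/4 = (C*(-1/129))/4 = (-C/129)/4 = -C/516)
S = -294 (S = -4 + (-88 + 83)*58 = -4 - 5*58 = -4 - 290 = -294)
(-22987 + g(-36, -72)) + S = (-22987 - 1/516*(-72)) - 294 = (-22987 + 6/43) - 294 = -988435/43 - 294 = -1001077/43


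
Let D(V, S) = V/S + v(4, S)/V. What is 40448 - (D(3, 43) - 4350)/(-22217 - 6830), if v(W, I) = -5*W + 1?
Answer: 151560642266/3747063 ≈ 40448.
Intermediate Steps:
v(W, I) = 1 - 5*W
D(V, S) = -19/V + V/S (D(V, S) = V/S + (1 - 5*4)/V = V/S + (1 - 20)/V = V/S - 19/V = -19/V + V/S)
40448 - (D(3, 43) - 4350)/(-22217 - 6830) = 40448 - ((-19/3 + 3/43) - 4350)/(-22217 - 6830) = 40448 - ((-19*⅓ + 3*(1/43)) - 4350)/(-29047) = 40448 - ((-19/3 + 3/43) - 4350)*(-1)/29047 = 40448 - (-808/129 - 4350)*(-1)/29047 = 40448 - (-561958)*(-1)/(129*29047) = 40448 - 1*561958/3747063 = 40448 - 561958/3747063 = 151560642266/3747063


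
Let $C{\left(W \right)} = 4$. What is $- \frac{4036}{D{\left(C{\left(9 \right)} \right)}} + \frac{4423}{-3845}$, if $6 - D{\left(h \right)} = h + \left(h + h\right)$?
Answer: $\frac{7745941}{11535} \approx 671.52$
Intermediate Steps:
$D{\left(h \right)} = 6 - 3 h$ ($D{\left(h \right)} = 6 - \left(h + \left(h + h\right)\right) = 6 - \left(h + 2 h\right) = 6 - 3 h$)
$- \frac{4036}{D{\left(C{\left(9 \right)} \right)}} + \frac{4423}{-3845} = - \frac{4036}{6 - 12} + \frac{4423}{-3845} = - \frac{4036}{6 - 12} + 4423 \left(- \frac{1}{3845}\right) = - \frac{4036}{-6} - \frac{4423}{3845} = \left(-4036\right) \left(- \frac{1}{6}\right) - \frac{4423}{3845} = \frac{2018}{3} - \frac{4423}{3845} = \frac{7745941}{11535}$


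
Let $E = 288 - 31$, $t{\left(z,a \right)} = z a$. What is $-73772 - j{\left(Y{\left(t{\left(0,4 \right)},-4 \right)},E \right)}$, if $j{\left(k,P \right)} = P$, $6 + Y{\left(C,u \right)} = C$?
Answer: $-74029$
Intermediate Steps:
$t{\left(z,a \right)} = a z$
$E = 257$ ($E = 288 - 31 = 257$)
$Y{\left(C,u \right)} = -6 + C$
$-73772 - j{\left(Y{\left(t{\left(0,4 \right)},-4 \right)},E \right)} = -73772 - 257 = -74029$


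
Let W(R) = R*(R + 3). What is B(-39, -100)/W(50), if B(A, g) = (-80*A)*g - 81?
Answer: -312081/2650 ≈ -117.77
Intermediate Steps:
B(A, g) = -81 - 80*A*g (B(A, g) = -80*A*g - 81 = -81 - 80*A*g)
W(R) = R*(3 + R)
B(-39, -100)/W(50) = (-81 - 80*(-39)*(-100))/((50*(3 + 50))) = (-81 - 312000)/((50*53)) = -312081/2650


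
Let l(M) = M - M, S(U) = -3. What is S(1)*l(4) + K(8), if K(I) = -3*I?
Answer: -24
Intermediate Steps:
l(M) = 0
S(1)*l(4) + K(8) = -3*0 - 3*8 = 0 - 24 = -24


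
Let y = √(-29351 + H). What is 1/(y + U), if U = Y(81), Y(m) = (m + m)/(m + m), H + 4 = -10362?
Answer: 1/39718 - 3*I*√4413/39718 ≈ 2.5177e-5 - 0.0050177*I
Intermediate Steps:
H = -10366 (H = -4 - 10362 = -10366)
Y(m) = 1 (Y(m) = (2*m)/((2*m)) = (2*m)*(1/(2*m)) = 1)
U = 1
y = 3*I*√4413 (y = √(-29351 - 10366) = √(-39717) = 3*I*√4413 ≈ 199.29*I)
1/(y + U) = 1/(3*I*√4413 + 1) = 1/(1 + 3*I*√4413)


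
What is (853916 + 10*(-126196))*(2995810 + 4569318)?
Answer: -3086905089632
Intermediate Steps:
(853916 + 10*(-126196))*(2995810 + 4569318) = (853916 - 1261960)*7565128 = -408044*7565128 = -3086905089632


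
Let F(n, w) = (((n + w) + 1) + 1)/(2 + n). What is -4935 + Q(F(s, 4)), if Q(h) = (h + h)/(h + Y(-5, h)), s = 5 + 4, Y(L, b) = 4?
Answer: -291135/59 ≈ -4934.5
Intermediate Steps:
s = 9
F(n, w) = (2 + n + w)/(2 + n) (F(n, w) = ((1 + n + w) + 1)/(2 + n) = (2 + n + w)/(2 + n))
Q(h) = 2*h/(4 + h) (Q(h) = (h + h)/(h + 4) = (2*h)/(4 + h) = 2*h/(4 + h))
-4935 + Q(F(s, 4)) = -4935 + 2*((2 + 9 + 4)/(2 + 9))/(4 + (2 + 9 + 4)/(2 + 9)) = -4935 + 2*(15/11)/(4 + 15/11) = -4935 + 2*(15/11)/(59/11) = -4935 + 2*(15/11)*(11/59) = -4935 + 30/59 = -291135/59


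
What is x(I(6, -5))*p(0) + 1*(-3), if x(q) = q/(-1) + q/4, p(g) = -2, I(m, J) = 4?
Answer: 3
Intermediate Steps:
x(q) = -3*q/4 (x(q) = q*(-1) + q*(¼) = -q + q/4 = -3*q/4)
x(I(6, -5))*p(0) + 1*(-3) = -¾*4*(-2) + 1*(-3) = -3*(-2) - 3 = 6 - 3 = 3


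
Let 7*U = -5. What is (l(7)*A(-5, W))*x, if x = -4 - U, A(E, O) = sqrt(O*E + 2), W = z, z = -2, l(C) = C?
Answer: -46*sqrt(3) ≈ -79.674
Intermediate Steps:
U = -5/7 (U = (1/7)*(-5) = -5/7 ≈ -0.71429)
W = -2
A(E, O) = sqrt(2 + E*O) (A(E, O) = sqrt(E*O + 2) = sqrt(2 + E*O))
x = -23/7 (x = -4 - 1*(-5/7) = -4 + 5/7 = -23/7 ≈ -3.2857)
(l(7)*A(-5, W))*x = (7*sqrt(2 - 5*(-2)))*(-23/7) = (7*sqrt(2 + 10))*(-23/7) = (7*sqrt(12))*(-23/7) = (7*(2*sqrt(3)))*(-23/7) = (14*sqrt(3))*(-23/7) = -46*sqrt(3)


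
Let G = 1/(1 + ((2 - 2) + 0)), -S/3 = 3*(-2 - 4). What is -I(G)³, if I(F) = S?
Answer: -157464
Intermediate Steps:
S = 54 (S = -9*(-2 - 4) = -9*(-6) = -3*(-18) = 54)
G = 1 (G = 1/(1 + (0 + 0)) = 1/(1 + 0) = 1/1 = 1)
I(F) = 54
-I(G)³ = -1*54³ = -1*157464 = -157464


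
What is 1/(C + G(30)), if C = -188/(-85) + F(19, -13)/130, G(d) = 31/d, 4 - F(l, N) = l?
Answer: 663/2075 ≈ 0.31952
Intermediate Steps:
F(l, N) = 4 - l
C = 4633/2210 (C = -188/(-85) + (4 - 1*19)/130 = -188*(-1/85) + (4 - 19)*(1/130) = 188/85 - 15*1/130 = 188/85 - 3/26 = 4633/2210 ≈ 2.0964)
1/(C + G(30)) = 1/(4633/2210 + 31/30) = 1/(2075/663) = 663/2075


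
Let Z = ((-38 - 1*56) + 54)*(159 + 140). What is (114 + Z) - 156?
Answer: -12002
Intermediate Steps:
Z = -11960 (Z = ((-38 - 56) + 54)*299 = (-94 + 54)*299 = -40*299 = -11960)
(114 + Z) - 156 = (114 - 11960) - 156 = -11846 - 156 = -12002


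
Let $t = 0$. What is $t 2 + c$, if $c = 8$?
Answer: $8$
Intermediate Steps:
$t 2 + c = 0 \cdot 2 + 8 = 0 + 8 = 8$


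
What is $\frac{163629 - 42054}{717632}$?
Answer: $\frac{121575}{717632} \approx 0.16941$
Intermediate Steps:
$\frac{163629 - 42054}{717632} = 121575 \cdot \frac{1}{717632} = \frac{121575}{717632}$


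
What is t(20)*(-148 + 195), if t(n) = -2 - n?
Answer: -1034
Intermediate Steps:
t(20)*(-148 + 195) = (-2 - 1*20)*(-148 + 195) = (-2 - 20)*47 = -22*47 = -1034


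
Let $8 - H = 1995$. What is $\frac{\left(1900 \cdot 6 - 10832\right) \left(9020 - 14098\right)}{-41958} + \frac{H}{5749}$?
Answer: $\frac{8249246575}{120608271} \approx 68.397$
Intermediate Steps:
$H = -1987$ ($H = 8 - 1995 = -1987$)
$\frac{\left(1900 \cdot 6 - 10832\right) \left(9020 - 14098\right)}{-41958} + \frac{H}{5749} = \frac{\left(1900 \cdot 6 - 10832\right) \left(9020 - 14098\right)}{-41958} - \frac{1987}{5749} = \left(11400 - 10832\right) \left(-5078\right) \left(- \frac{1}{41958}\right) - \frac{1987}{5749} = 568 \left(-5078\right) \left(- \frac{1}{41958}\right) - \frac{1987}{5749} = \left(-2884304\right) \left(- \frac{1}{41958}\right) - \frac{1987}{5749} = \frac{1442152}{20979} - \frac{1987}{5749} = \frac{8249246575}{120608271}$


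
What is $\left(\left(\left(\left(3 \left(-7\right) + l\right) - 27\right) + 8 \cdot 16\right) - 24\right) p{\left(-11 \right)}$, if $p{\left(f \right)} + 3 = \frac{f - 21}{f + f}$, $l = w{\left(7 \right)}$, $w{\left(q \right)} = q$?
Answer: $- \frac{1071}{11} \approx -97.364$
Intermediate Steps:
$l = 7$
$p{\left(f \right)} = -3 + \frac{-21 + f}{2 f}$ ($p{\left(f \right)} = -3 + \frac{f - 21}{f + f} = -3 + \frac{-21 + f}{2 f}$)
$\left(\left(\left(\left(3 \left(-7\right) + l\right) - 27\right) + 8 \cdot 16\right) - 24\right) p{\left(-11 \right)} = \left(\left(\left(\left(3 \left(-7\right) + 7\right) - 27\right) + 8 \cdot 16\right) - 24\right) \frac{-21 - -55}{2 \left(-11\right)} = \left(\left(\left(\left(-21 + 7\right) - 27\right) + 128\right) - 24\right) \frac{1}{2} \left(- \frac{1}{11}\right) \left(-21 + 55\right) = \left(\left(\left(-14 - 27\right) + 128\right) - 24\right) \frac{1}{2} \left(- \frac{1}{11}\right) 34 = \left(\left(-41 + 128\right) - 24\right) \left(- \frac{17}{11}\right) = \left(87 - 24\right) \left(- \frac{17}{11}\right) = 63 \left(- \frac{17}{11}\right) = - \frac{1071}{11}$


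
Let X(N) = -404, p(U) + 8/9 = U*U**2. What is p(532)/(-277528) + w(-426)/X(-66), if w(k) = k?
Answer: -34150249679/63068238 ≈ -541.48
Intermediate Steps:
p(U) = -8/9 + U**3 (p(U) = -8/9 + U*U**2 = -8/9 + U**3)
p(532)/(-277528) + w(-426)/X(-66) = (-8/9 + 532**3)/(-277528) - 426/(-404) = (-8/9 + 150568768)*(-1/277528) - 426*(-1/404) = (1355118904/9)*(-1/277528) + 213/202 = -169389863/312219 + 213/202 = -34150249679/63068238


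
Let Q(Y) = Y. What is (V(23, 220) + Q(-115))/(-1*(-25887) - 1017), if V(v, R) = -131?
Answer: -41/4145 ≈ -0.0098914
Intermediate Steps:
(V(23, 220) + Q(-115))/(-1*(-25887) - 1017) = (-131 - 115)/(-1*(-25887) - 1017) = -246/(25887 - 1017) = -246/24870 = -246*1/24870 = -41/4145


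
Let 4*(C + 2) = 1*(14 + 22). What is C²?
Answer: 49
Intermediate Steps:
C = 7 (C = -2 + (1*(14 + 22))/4 = -2 + (1*36)/4 = -2 + (¼)*36 = -2 + 9 = 7)
C² = 7² = 49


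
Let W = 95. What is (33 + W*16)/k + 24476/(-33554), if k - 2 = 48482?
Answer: -567292511/813416068 ≈ -0.69742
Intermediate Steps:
k = 48484 (k = 2 + 48482 = 48484)
(33 + W*16)/k + 24476/(-33554) = (33 + 95*16)/48484 + 24476/(-33554) = (33 + 1520)*(1/48484) + 24476*(-1/33554) = 1553*(1/48484) - 12238/16777 = 1553/48484 - 12238/16777 = -567292511/813416068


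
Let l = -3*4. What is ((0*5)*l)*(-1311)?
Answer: 0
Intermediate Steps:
l = -12
((0*5)*l)*(-1311) = ((0*5)*(-12))*(-1311) = (0*(-12))*(-1311) = 0*(-1311) = 0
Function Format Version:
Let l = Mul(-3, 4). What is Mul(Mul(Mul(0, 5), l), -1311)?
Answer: 0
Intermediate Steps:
l = -12
Mul(Mul(Mul(0, 5), l), -1311) = Mul(Mul(Mul(0, 5), -12), -1311) = Mul(Mul(0, -12), -1311) = Mul(0, -1311) = 0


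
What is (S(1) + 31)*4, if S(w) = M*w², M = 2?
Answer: 132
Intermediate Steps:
S(w) = 2*w²
(S(1) + 31)*4 = (2*1² + 31)*4 = (2*1 + 31)*4 = (2 + 31)*4 = 33*4 = 132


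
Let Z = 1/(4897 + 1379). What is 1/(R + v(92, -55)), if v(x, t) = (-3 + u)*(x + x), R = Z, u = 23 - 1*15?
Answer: 6276/5773921 ≈ 0.0010870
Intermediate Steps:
u = 8 (u = 23 - 15 = 8)
Z = 1/6276 ≈ 0.00015934
R = 1/6276 ≈ 0.00015934
v(x, t) = 10*x (v(x, t) = (-3 + 8)*(x + x) = 5*(2*x) = 10*x)
1/(R + v(92, -55)) = 1/(1/6276 + 10*92) = 1/(1/6276 + 920) = 1/(5773921/6276) = 6276/5773921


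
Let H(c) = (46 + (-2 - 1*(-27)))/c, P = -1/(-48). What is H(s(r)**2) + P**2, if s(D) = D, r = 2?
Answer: 40897/2304 ≈ 17.750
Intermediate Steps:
P = 1/48 (P = -1*(-1/48) = 1/48 ≈ 0.020833)
H(c) = 71/c (H(c) = (46 + (-2 + 27))/c = (46 + 25)/c = 71/c)
H(s(r)**2) + P**2 = 71/(2**2) + (1/48)**2 = 71/4 + 1/2304 = 40897/2304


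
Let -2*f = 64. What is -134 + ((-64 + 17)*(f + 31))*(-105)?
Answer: -5069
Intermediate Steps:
f = -32 (f = -½*64 = -32)
-134 + ((-64 + 17)*(f + 31))*(-105) = -134 + ((-64 + 17)*(-32 + 31))*(-105) = -134 - 47*(-1)*(-105) = -134 + 47*(-105) = -134 - 4935 = -5069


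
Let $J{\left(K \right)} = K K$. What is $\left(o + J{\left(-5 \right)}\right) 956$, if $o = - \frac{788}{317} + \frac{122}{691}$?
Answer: $\frac{4751645996}{219047} \approx 21692.0$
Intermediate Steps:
$J{\left(K \right)} = K^{2}$
$o = - \frac{505834}{219047}$ ($o = \left(-788\right) \frac{1}{317} + 122 \cdot \frac{1}{691} = - \frac{788}{317} + \frac{122}{691} = - \frac{505834}{219047} \approx -2.3092$)
$\left(o + J{\left(-5 \right)}\right) 956 = \left(- \frac{505834}{219047} + \left(-5\right)^{2}\right) 956 = \left(- \frac{505834}{219047} + 25\right) 956 = \frac{4970341}{219047} \cdot 956 = \frac{4751645996}{219047}$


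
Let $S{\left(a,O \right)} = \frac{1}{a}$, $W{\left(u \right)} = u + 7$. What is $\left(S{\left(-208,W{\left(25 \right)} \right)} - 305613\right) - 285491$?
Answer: $- \frac{122949633}{208} \approx -5.911 \cdot 10^{5}$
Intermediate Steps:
$W{\left(u \right)} = 7 + u$
$\left(S{\left(-208,W{\left(25 \right)} \right)} - 305613\right) - 285491 = \left(\frac{1}{-208} - 305613\right) - 285491 = \left(- \frac{1}{208} - 305613\right) - 285491 = - \frac{63567505}{208} - 285491 = - \frac{122949633}{208}$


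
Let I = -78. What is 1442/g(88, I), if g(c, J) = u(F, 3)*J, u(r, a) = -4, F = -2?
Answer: 721/156 ≈ 4.6218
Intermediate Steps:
g(c, J) = -4*J
1442/g(88, I) = 1442/((-4*(-78))) = 1442/312 = 1442*(1/312) = 721/156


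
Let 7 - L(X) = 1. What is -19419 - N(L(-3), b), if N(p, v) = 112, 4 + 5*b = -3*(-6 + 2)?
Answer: -19531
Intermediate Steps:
L(X) = 6 (L(X) = 7 - 1*1 = 7 - 1 = 6)
b = 8/5 (b = -⅘ + (-3*(-6 + 2))/5 = -⅘ + (-3*(-4))/5 = -⅘ + (⅕)*12 = -⅘ + 12/5 = 8/5 ≈ 1.6000)
-19419 - N(L(-3), b) = -19419 - 1*112 = -19419 - 112 = -19531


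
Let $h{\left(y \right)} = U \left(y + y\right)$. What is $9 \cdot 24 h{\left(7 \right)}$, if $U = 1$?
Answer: $3024$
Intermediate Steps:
$h{\left(y \right)} = 2 y$ ($h{\left(y \right)} = 1 \left(y + y\right) = 1 \cdot 2 y = 2 y$)
$9 \cdot 24 h{\left(7 \right)} = 9 \cdot 24 \cdot 2 \cdot 7 = 216 \cdot 14 = 3024$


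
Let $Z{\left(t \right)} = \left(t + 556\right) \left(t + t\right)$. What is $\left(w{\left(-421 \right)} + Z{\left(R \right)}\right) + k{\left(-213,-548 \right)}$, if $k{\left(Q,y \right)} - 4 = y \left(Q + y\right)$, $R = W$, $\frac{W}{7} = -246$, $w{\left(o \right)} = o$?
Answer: $4432315$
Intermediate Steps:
$W = -1722$ ($W = 7 \left(-246\right) = -1722$)
$R = -1722$
$k{\left(Q,y \right)} = 4 + y \left(Q + y\right)$
$Z{\left(t \right)} = 2 t \left(556 + t\right)$ ($Z{\left(t \right)} = \left(556 + t\right) 2 t = 2 t \left(556 + t\right)$)
$\left(w{\left(-421 \right)} + Z{\left(R \right)}\right) + k{\left(-213,-548 \right)} = \left(-421 + 2 \left(-1722\right) \left(556 - 1722\right)\right) + \left(4 + \left(-548\right)^{2} - -116724\right) = \left(-421 + 2 \left(-1722\right) \left(-1166\right)\right) + \left(4 + 300304 + 116724\right) = \left(-421 + 4015704\right) + 417032 = 4015283 + 417032 = 4432315$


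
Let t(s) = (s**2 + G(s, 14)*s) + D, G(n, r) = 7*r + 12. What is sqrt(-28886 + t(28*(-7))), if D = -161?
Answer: I*sqrt(12191) ≈ 110.41*I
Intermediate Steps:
G(n, r) = 12 + 7*r
t(s) = -161 + s**2 + 110*s (t(s) = (s**2 + (12 + 7*14)*s) - 161 = (s**2 + (12 + 98)*s) - 161 = (s**2 + 110*s) - 161 = -161 + s**2 + 110*s)
sqrt(-28886 + t(28*(-7))) = sqrt(-28886 + (-161 + (28*(-7))**2 + 110*(28*(-7)))) = sqrt(-28886 + (-161 + (-196)**2 + 110*(-196))) = sqrt(-28886 + (-161 + 38416 - 21560)) = sqrt(-28886 + 16695) = sqrt(-12191) = I*sqrt(12191)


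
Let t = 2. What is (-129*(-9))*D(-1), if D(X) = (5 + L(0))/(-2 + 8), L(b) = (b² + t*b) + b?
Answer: 1935/2 ≈ 967.50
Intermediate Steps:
L(b) = b² + 3*b (L(b) = (b² + 2*b) + b = b² + 3*b)
D(X) = ⅚ (D(X) = (5 + 0*(3 + 0))/(-2 + 8) = (5 + 0*3)/6 = (5 + 0)*(⅙) = 5*(⅙) = ⅚)
(-129*(-9))*D(-1) = -129*(-9)*(⅚) = 1161*(⅚) = 1935/2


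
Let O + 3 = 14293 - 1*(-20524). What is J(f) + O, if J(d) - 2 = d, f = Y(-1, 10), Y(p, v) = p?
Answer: 34815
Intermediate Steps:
f = -1
J(d) = 2 + d
O = 34814 (O = -3 + (14293 - 1*(-20524)) = -3 + (14293 + 20524) = -3 + 34817 = 34814)
J(f) + O = (2 - 1) + 34814 = 1 + 34814 = 34815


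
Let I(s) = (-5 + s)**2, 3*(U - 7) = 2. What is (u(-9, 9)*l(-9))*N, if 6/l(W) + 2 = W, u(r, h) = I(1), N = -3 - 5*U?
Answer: 3968/11 ≈ 360.73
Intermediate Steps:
U = 23/3 (U = 7 + (1/3)*2 = 7 + 2/3 = 23/3 ≈ 7.6667)
N = -124/3 (N = -3 - 5*23/3 = -3 - 115/3 = -124/3 ≈ -41.333)
u(r, h) = 16 (u(r, h) = (-5 + 1)**2 = (-4)**2 = 16)
l(W) = 6/(-2 + W)
(u(-9, 9)*l(-9))*N = (16*(6/(-2 - 9)))*(-124/3) = (16*(6/(-11)))*(-124/3) = (16*(6*(-1/11)))*(-124/3) = (16*(-6/11))*(-124/3) = -96/11*(-124/3) = 3968/11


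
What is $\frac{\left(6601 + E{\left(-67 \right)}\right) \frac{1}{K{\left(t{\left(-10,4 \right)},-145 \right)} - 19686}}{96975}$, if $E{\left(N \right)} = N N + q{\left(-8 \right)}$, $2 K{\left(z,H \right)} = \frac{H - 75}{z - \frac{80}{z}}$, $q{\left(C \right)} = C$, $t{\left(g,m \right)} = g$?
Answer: $- \frac{3694}{634572075} \approx -5.8212 \cdot 10^{-6}$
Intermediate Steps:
$K{\left(z,H \right)} = \frac{-75 + H}{2 \left(z - \frac{80}{z}\right)}$ ($K{\left(z,H \right)} = \frac{\left(H - 75\right) \frac{1}{z - \frac{80}{z}}}{2} = \frac{\left(-75 + H\right) \frac{1}{z - \frac{80}{z}}}{2} = \frac{\frac{1}{z - \frac{80}{z}} \left(-75 + H\right)}{2} = \frac{-75 + H}{2 \left(z - \frac{80}{z}\right)}$)
$E{\left(N \right)} = -8 + N^{2}$ ($E{\left(N \right)} = N N - 8 = N^{2} - 8 = -8 + N^{2}$)
$\frac{\left(6601 + E{\left(-67 \right)}\right) \frac{1}{K{\left(t{\left(-10,4 \right)},-145 \right)} - 19686}}{96975} = \frac{\left(6601 - \left(8 - \left(-67\right)^{2}\right)\right) \frac{1}{\frac{1}{2} \left(-10\right) \frac{1}{-80 + \left(-10\right)^{2}} \left(-75 - 145\right) - 19686}}{96975} = \frac{6601 + \left(-8 + 4489\right)}{\frac{1}{2} \left(-10\right) \frac{1}{-80 + 100} \left(-220\right) - 19686} \cdot \frac{1}{96975} = \frac{6601 + 4481}{\frac{1}{2} \left(-10\right) \frac{1}{20} \left(-220\right) - 19686} \cdot \frac{1}{96975} = \frac{11082}{\frac{1}{2} \left(-10\right) \frac{1}{20} \left(-220\right) - 19686} \cdot \frac{1}{96975} = \frac{11082}{55 - 19686} \cdot \frac{1}{96975} = \frac{11082}{-19631} \cdot \frac{1}{96975} = 11082 \left(- \frac{1}{19631}\right) \frac{1}{96975} = \left(- \frac{11082}{19631}\right) \frac{1}{96975} = - \frac{3694}{634572075}$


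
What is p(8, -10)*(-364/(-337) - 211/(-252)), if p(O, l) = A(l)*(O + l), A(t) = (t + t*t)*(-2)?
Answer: 1628350/2359 ≈ 690.27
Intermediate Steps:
A(t) = -2*t - 2*t² (A(t) = (t + t²)*(-2) = -2*t - 2*t²)
p(O, l) = -2*l*(1 + l)*(O + l) (p(O, l) = (-2*l*(1 + l))*(O + l) = -2*l*(1 + l)*(O + l))
p(8, -10)*(-364/(-337) - 211/(-252)) = (-2*(-10)*(1 - 10)*(8 - 10))*(-364/(-337) - 211/(-252)) = (-2*(-10)*(-9)*(-2))*(-364*(-1/337) - 211*(-1/252)) = 360*(364/337 + 211/252) = 360*(162835/84924) = 1628350/2359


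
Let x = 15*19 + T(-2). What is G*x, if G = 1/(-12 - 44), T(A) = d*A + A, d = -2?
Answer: -41/8 ≈ -5.1250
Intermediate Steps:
T(A) = -A (T(A) = -2*A + A = -A)
G = -1/56 (G = 1/(-56) = -1/56 ≈ -0.017857)
x = 287 (x = 15*19 - 1*(-2) = 285 + 2 = 287)
G*x = -1/56*287 = -41/8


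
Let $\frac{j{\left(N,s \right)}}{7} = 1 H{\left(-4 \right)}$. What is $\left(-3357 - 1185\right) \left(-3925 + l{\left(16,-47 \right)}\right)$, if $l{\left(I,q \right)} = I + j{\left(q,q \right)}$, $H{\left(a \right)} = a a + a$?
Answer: $17373150$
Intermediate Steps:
$H{\left(a \right)} = a + a^{2}$ ($H{\left(a \right)} = a^{2} + a = a + a^{2}$)
$j{\left(N,s \right)} = 84$ ($j{\left(N,s \right)} = 7 \cdot 1 \left(- 4 \left(1 - 4\right)\right) = 7 \cdot 1 \left(\left(-4\right) \left(-3\right)\right) = 7 \cdot 1 \cdot 12 = 7 \cdot 12 = 84$)
$l{\left(I,q \right)} = 84 + I$ ($l{\left(I,q \right)} = I + 84 = 84 + I$)
$\left(-3357 - 1185\right) \left(-3925 + l{\left(16,-47 \right)}\right) = \left(-3357 - 1185\right) \left(-3925 + \left(84 + 16\right)\right) = - 4542 \left(-3925 + 100\right) = \left(-4542\right) \left(-3825\right) = 17373150$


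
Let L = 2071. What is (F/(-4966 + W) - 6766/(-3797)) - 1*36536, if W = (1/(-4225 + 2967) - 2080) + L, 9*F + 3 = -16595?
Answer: -7813620465326186/213873463323 ≈ -36534.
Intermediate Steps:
F = -16598/9 (F = -⅓ + (⅑)*(-16595) = -⅓ - 16595/9 = -16598/9 ≈ -1844.2)
W = -11323/1258 (W = (1/(-4225 + 2967) - 2080) + 2071 = (1/(-1258) - 2080) + 2071 = (-1/1258 - 2080) + 2071 = -2616641/1258 + 2071 = -11323/1258 ≈ -9.0008)
(F/(-4966 + W) - 6766/(-3797)) - 1*36536 = (-16598/(9*(-4966 - 11323/1258)) - 6766/(-3797)) - 1*36536 = (-16598/(9*(-6258551/1258)) - 6766*(-1/3797)) - 36536 = (-16598/9*(-1258/6258551) + 6766/3797) - 36536 = (20880284/56326959 + 6766/3797) - 36536 = 460390642942/213873463323 - 36536 = -7813620465326186/213873463323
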